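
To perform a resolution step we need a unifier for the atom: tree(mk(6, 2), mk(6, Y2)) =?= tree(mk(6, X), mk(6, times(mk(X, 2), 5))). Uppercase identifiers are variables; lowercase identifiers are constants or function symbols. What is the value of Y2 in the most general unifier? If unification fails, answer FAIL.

Decompose tree/2: mk(6, 2) =?= mk(6, X),  mk(6, Y2) =?= mk(6, times(mk(X, 2), 5)).
Decompose mk/2: 6 =?= 6,  2 =?= X.
Delete trivial equation 6 =?= 6.
Bind X := 2; substituting into the remaining equation gives: mk(6, Y2) =?= mk(6, times(mk(2, 2), 5)).
Decompose mk/2: 6 =?= 6,  Y2 =?= times(mk(2, 2), 5).
Delete trivial equation 6 =?= 6.
Bind Y2 := times(mk(2, 2), 5).
MGU = { X -> 2, Y2 -> times(mk(2, 2), 5) }, so Y2 -> times(mk(2, 2), 5).

times(mk(2, 2), 5)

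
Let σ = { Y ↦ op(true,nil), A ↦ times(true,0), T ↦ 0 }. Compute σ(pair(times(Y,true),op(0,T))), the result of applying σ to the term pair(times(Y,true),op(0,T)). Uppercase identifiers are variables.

Replace each occurrence of Y with op(true,nil).
Replace each occurrence of T with 0.
Result: pair(times(op(true,nil),true),op(0,0)).

pair(times(op(true,nil),true),op(0,0))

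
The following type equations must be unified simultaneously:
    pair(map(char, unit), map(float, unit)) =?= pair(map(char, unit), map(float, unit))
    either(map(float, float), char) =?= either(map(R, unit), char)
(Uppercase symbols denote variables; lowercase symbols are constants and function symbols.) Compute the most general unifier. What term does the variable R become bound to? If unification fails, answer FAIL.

FAIL

Delete trivial equation pair(map(char, unit), map(float, unit)) =?= pair(map(char, unit), map(float, unit)).
Decompose either/2: map(float, float) =?= map(R, unit),  char =?= char.
Decompose map/2: float =?= R,  float =?= unit.
Bind R := float; no other remaining equation mentions R.
Clash: constants float and unit differ; no unifier exists.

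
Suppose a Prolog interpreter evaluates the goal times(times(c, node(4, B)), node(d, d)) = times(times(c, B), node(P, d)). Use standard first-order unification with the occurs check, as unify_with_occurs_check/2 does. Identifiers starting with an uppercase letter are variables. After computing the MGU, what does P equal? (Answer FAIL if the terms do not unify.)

Decompose times/2: times(c, node(4, B)) = times(c, B),  node(d, d) = node(P, d).
Decompose times/2: c = c,  node(4, B) = B.
Delete trivial equation c = c.
Occurs check fails: B occurs in node(4, B); the equation B = node(4, B) has no finite solution.

FAIL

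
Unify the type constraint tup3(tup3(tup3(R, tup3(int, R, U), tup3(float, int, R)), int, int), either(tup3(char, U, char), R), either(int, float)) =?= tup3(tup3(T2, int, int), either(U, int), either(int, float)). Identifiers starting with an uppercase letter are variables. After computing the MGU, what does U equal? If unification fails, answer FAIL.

Decompose tup3/3: tup3(tup3(R, tup3(int, R, U), tup3(float, int, R)), int, int) =?= tup3(T2, int, int),  either(tup3(char, U, char), R) =?= either(U, int),  either(int, float) =?= either(int, float).
Decompose tup3/3: tup3(R, tup3(int, R, U), tup3(float, int, R)) =?= T2,  int =?= int,  int =?= int.
Bind T2 := tup3(R, tup3(int, R, U), tup3(float, int, R)); no other remaining equation mentions T2.
Delete trivial equation int =?= int.
Delete trivial equation int =?= int.
Decompose either/2: tup3(char, U, char) =?= U,  R =?= int.
Occurs check fails: U occurs in tup3(char, U, char); the equation U =?= tup3(char, U, char) has no finite solution.

FAIL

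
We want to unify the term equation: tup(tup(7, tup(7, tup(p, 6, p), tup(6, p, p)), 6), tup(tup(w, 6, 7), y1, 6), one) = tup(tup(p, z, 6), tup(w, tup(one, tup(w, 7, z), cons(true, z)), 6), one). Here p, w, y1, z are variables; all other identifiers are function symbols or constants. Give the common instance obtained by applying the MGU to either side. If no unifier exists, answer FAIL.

FAIL

Decompose tup/3: tup(7, tup(7, tup(p, 6, p), tup(6, p, p)), 6) = tup(p, z, 6),  tup(tup(w, 6, 7), y1, 6) = tup(w, tup(one, tup(w, 7, z), cons(true, z)), 6),  one = one.
Decompose tup/3: 7 = p,  tup(7, tup(p, 6, p), tup(6, p, p)) = z,  6 = 6.
Bind p := 7; substituting into the one remaining equation that mentions p gives: tup(7, tup(7, 6, 7), tup(6, 7, 7)) = z.
Bind z := tup(7, tup(7, 6, 7), tup(6, 7, 7)); substituting into the one remaining equation that mentions z gives: tup(tup(w, 6, 7), y1, 6) = tup(w, tup(one, tup(w, 7, tup(7, tup(7, 6, 7), tup(6, 7, 7))), cons(true, tup(7, tup(7, 6, 7), tup(6, 7, 7)))), 6).
Delete trivial equation 6 = 6.
Decompose tup/3: tup(w, 6, 7) = w,  y1 = tup(one, tup(w, 7, tup(7, tup(7, 6, 7), tup(6, 7, 7))), cons(true, tup(7, tup(7, 6, 7), tup(6, 7, 7)))),  6 = 6.
Occurs check fails: w occurs in tup(w, 6, 7); the equation w = tup(w, 6, 7) has no finite solution.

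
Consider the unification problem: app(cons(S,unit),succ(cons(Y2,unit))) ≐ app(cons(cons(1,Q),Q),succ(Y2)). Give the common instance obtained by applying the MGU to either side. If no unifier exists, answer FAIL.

Decompose app/2: cons(S,unit) ≐ cons(cons(1,Q),Q),  succ(cons(Y2,unit)) ≐ succ(Y2).
Decompose cons/2: S ≐ cons(1,Q),  unit ≐ Q.
Bind S := cons(1,Q); no other remaining equation mentions S.
Bind Q := unit; no other remaining equation mentions Q. Substituting into the earlier binding gives S := cons(1,unit).
Decompose succ/1: cons(Y2,unit) ≐ Y2.
Occurs check fails: Y2 occurs in cons(Y2,unit); the equation Y2 ≐ cons(Y2,unit) has no finite solution.

FAIL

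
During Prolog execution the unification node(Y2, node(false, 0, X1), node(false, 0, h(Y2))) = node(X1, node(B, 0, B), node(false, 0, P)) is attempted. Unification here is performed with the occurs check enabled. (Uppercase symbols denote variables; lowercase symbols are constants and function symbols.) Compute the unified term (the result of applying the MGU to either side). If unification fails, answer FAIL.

node(false, node(false, 0, false), node(false, 0, h(false)))

Decompose node/3: Y2 = X1,  node(false, 0, X1) = node(B, 0, B),  node(false, 0, h(Y2)) = node(false, 0, P).
Bind Y2 := X1; substituting into the one remaining equation that mentions Y2 gives: node(false, 0, h(X1)) = node(false, 0, P).
Decompose node/3: false = B,  0 = 0,  X1 = B.
Bind B := false; substituting into the one remaining equation that mentions B gives: X1 = false.
Delete trivial equation 0 = 0.
Bind X1 := false; substituting into the remaining equation gives: node(false, 0, h(false)) = node(false, 0, P). Substituting into the earlier binding gives Y2 := false.
Decompose node/3: false = false,  0 = 0,  h(false) = P.
Delete trivial equation false = false.
Delete trivial equation 0 = 0.
Bind P := h(false).
Applying the MGU to either side gives node(false, node(false, 0, false), node(false, 0, h(false))).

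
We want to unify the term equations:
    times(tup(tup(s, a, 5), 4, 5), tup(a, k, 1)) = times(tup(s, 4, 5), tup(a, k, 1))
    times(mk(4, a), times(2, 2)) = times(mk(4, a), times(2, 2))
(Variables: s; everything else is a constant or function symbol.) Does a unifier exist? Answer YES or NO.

Decompose times/2: tup(tup(s, a, 5), 4, 5) = tup(s, 4, 5),  tup(a, k, 1) = tup(a, k, 1).
Decompose tup/3: tup(s, a, 5) = s,  4 = 4,  5 = 5.
Occurs check fails: s occurs in tup(s, a, 5); the equation s = tup(s, a, 5) has no finite solution.

NO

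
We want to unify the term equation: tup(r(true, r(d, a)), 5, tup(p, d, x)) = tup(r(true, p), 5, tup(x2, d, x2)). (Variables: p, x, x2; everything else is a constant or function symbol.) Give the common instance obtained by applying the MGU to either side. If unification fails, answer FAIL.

tup(r(true, r(d, a)), 5, tup(r(d, a), d, r(d, a)))

Decompose tup/3: r(true, r(d, a)) = r(true, p),  5 = 5,  tup(p, d, x) = tup(x2, d, x2).
Decompose r/2: true = true,  r(d, a) = p.
Delete trivial equation true = true.
Bind p := r(d, a); substituting into the one remaining equation that mentions p gives: tup(r(d, a), d, x) = tup(x2, d, x2).
Delete trivial equation 5 = 5.
Decompose tup/3: r(d, a) = x2,  d = d,  x = x2.
Bind x2 := r(d, a); substituting into the one remaining equation that mentions x2 gives: x = r(d, a).
Delete trivial equation d = d.
Bind x := r(d, a).
Applying the MGU to either side gives tup(r(true, r(d, a)), 5, tup(r(d, a), d, r(d, a))).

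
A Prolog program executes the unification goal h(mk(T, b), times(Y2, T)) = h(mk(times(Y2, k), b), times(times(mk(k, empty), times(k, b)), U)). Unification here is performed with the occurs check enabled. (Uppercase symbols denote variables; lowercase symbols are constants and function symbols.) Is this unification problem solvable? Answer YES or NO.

Decompose h/2: mk(T, b) = mk(times(Y2, k), b),  times(Y2, T) = times(times(mk(k, empty), times(k, b)), U).
Decompose mk/2: T = times(Y2, k),  b = b.
Bind T := times(Y2, k); substituting into the one remaining equation that mentions T gives: times(Y2, times(Y2, k)) = times(times(mk(k, empty), times(k, b)), U).
Delete trivial equation b = b.
Decompose times/2: Y2 = times(mk(k, empty), times(k, b)),  times(Y2, k) = U.
Bind Y2 := times(mk(k, empty), times(k, b)); substituting into the remaining equation gives: times(times(mk(k, empty), times(k, b)), k) = U. Substituting into the earlier binding gives T := times(times(mk(k, empty), times(k, b)), k).
Bind U := times(times(mk(k, empty), times(k, b)), k).
No equations remain and no clash or occurs-check failure arose, so a unifier exists.

YES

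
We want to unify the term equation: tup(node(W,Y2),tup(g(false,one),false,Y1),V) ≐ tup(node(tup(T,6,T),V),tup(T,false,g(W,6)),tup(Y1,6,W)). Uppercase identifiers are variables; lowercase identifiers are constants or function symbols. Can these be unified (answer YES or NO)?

Decompose tup/3: node(W,Y2) ≐ node(tup(T,6,T),V),  tup(g(false,one),false,Y1) ≐ tup(T,false,g(W,6)),  V ≐ tup(Y1,6,W).
Decompose node/2: W ≐ tup(T,6,T),  Y2 ≐ V.
Bind W := tup(T,6,T); substituting into the 2 remaining equations that mention W gives: tup(g(false,one),false,Y1) ≐ tup(T,false,g(tup(T,6,T),6)),  V ≐ tup(Y1,6,tup(T,6,T)).
Bind Y2 := V; no other remaining equation mentions Y2.
Decompose tup/3: g(false,one) ≐ T,  false ≐ false,  Y1 ≐ g(tup(T,6,T),6).
Bind T := g(false,one); substituting into the 2 remaining equations that mention T gives: Y1 ≐ g(tup(g(false,one),6,g(false,one)),6),  V ≐ tup(Y1,6,tup(g(false,one),6,g(false,one))). Substituting into the earlier binding gives W := tup(g(false,one),6,g(false,one)).
Delete trivial equation false ≐ false.
Bind Y1 := g(tup(g(false,one),6,g(false,one)),6); substituting into the remaining equation gives: V ≐ tup(g(tup(g(false,one),6,g(false,one)),6),6,tup(g(false,one),6,g(false,one))).
Bind V := tup(g(tup(g(false,one),6,g(false,one)),6),6,tup(g(false,one),6,g(false,one))). Substituting into the earlier binding gives Y2 := tup(g(tup(g(false,one),6,g(false,one)),6),6,tup(g(false,one),6,g(false,one))).
No equations remain and no clash or occurs-check failure arose, so a unifier exists.

YES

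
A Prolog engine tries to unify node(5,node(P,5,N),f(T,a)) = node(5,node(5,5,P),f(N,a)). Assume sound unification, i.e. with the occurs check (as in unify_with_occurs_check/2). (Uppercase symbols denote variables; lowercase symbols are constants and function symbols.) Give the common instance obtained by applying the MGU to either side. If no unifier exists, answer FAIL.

Decompose node/3: 5 = 5,  node(P,5,N) = node(5,5,P),  f(T,a) = f(N,a).
Delete trivial equation 5 = 5.
Decompose node/3: P = 5,  5 = 5,  N = P.
Bind P := 5; substituting into the one remaining equation that mentions P gives: N = 5.
Delete trivial equation 5 = 5.
Bind N := 5; substituting into the remaining equation gives: f(T,a) = f(5,a).
Decompose f/2: T = 5,  a = a.
Bind T := 5; no other remaining equation mentions T.
Delete trivial equation a = a.
Applying the MGU to either side gives node(5,node(5,5,5),f(5,a)).

node(5,node(5,5,5),f(5,a))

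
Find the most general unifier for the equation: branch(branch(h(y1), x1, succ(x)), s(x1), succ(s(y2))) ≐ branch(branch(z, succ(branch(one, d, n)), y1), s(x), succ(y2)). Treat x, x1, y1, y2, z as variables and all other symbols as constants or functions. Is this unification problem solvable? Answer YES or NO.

Decompose branch/3: branch(h(y1), x1, succ(x)) ≐ branch(z, succ(branch(one, d, n)), y1),  s(x1) ≐ s(x),  succ(s(y2)) ≐ succ(y2).
Decompose branch/3: h(y1) ≐ z,  x1 ≐ succ(branch(one, d, n)),  succ(x) ≐ y1.
Bind z := h(y1); no other remaining equation mentions z.
Bind x1 := succ(branch(one, d, n)); substituting into the one remaining equation that mentions x1 gives: s(succ(branch(one, d, n))) ≐ s(x).
Bind y1 := succ(x); no other remaining equation mentions y1. Substituting into the earlier binding gives z := h(succ(x)).
Decompose s/1: succ(branch(one, d, n)) ≐ x.
Bind x := succ(branch(one, d, n)); no other remaining equation mentions x. Substituting into the earlier bindings gives z := h(succ(succ(branch(one, d, n)))), y1 := succ(succ(branch(one, d, n))).
Decompose succ/1: s(y2) ≐ y2.
Occurs check fails: y2 occurs in s(y2); the equation y2 ≐ s(y2) has no finite solution.

NO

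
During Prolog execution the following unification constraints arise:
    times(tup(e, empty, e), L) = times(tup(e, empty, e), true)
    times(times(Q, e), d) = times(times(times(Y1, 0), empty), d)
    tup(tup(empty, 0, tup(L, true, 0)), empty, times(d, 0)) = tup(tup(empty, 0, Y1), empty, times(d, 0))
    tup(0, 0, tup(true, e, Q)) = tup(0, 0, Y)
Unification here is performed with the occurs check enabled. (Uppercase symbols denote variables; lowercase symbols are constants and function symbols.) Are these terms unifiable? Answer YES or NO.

NO

Decompose times/2: tup(e, empty, e) = tup(e, empty, e),  L = true.
Delete trivial equation tup(e, empty, e) = tup(e, empty, e).
Bind L := true; substituting into the one remaining equation that mentions L gives: tup(tup(empty, 0, tup(true, true, 0)), empty, times(d, 0)) = tup(tup(empty, 0, Y1), empty, times(d, 0)).
Decompose times/2: times(Q, e) = times(times(Y1, 0), empty),  d = d.
Decompose times/2: Q = times(Y1, 0),  e = empty.
Bind Q := times(Y1, 0); substituting into the one remaining equation that mentions Q gives: tup(0, 0, tup(true, e, times(Y1, 0))) = tup(0, 0, Y).
Clash: constants e and empty differ; no unifier exists.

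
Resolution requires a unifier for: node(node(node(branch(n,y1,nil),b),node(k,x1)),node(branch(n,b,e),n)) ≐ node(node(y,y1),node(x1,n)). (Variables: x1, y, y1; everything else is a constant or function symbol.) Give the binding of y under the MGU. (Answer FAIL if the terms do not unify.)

Decompose node/2: node(node(branch(n,y1,nil),b),node(k,x1)) ≐ node(y,y1),  node(branch(n,b,e),n) ≐ node(x1,n).
Decompose node/2: node(branch(n,y1,nil),b) ≐ y,  node(k,x1) ≐ y1.
Bind y := node(branch(n,y1,nil),b); no other remaining equation mentions y.
Bind y1 := node(k,x1); no other remaining equation mentions y1. Substituting into the earlier binding gives y := node(branch(n,node(k,x1),nil),b).
Decompose node/2: branch(n,b,e) ≐ x1,  n ≐ n.
Bind x1 := branch(n,b,e); no other remaining equation mentions x1. Substituting into the earlier bindings gives y := node(branch(n,node(k,branch(n,b,e)),nil),b), y1 := node(k,branch(n,b,e)).
Delete trivial equation n ≐ n.
MGU = { y := node(branch(n,node(k,branch(n,b,e)),nil),b), y1 := node(k,branch(n,b,e)), x1 := branch(n,b,e) }, so y := node(branch(n,node(k,branch(n,b,e)),nil),b).

node(branch(n,node(k,branch(n,b,e)),nil),b)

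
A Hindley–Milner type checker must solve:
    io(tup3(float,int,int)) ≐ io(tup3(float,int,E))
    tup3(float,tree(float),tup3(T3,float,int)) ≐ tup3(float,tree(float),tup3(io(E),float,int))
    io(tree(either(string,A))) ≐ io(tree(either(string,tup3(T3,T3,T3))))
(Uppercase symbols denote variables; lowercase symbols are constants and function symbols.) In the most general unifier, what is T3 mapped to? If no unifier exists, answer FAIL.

io(int)

Decompose io/1: tup3(float,int,int) ≐ tup3(float,int,E).
Decompose tup3/3: float ≐ float,  int ≐ int,  int ≐ E.
Delete trivial equation float ≐ float.
Delete trivial equation int ≐ int.
Bind E := int; substituting into the one remaining equation that mentions E gives: tup3(float,tree(float),tup3(T3,float,int)) ≐ tup3(float,tree(float),tup3(io(int),float,int)).
Decompose tup3/3: float ≐ float,  tree(float) ≐ tree(float),  tup3(T3,float,int) ≐ tup3(io(int),float,int).
Delete trivial equation float ≐ float.
Delete trivial equation tree(float) ≐ tree(float).
Decompose tup3/3: T3 ≐ io(int),  float ≐ float,  int ≐ int.
Bind T3 := io(int); substituting into the one remaining equation that mentions T3 gives: io(tree(either(string,A))) ≐ io(tree(either(string,tup3(io(int),io(int),io(int))))).
Delete trivial equation float ≐ float.
Delete trivial equation int ≐ int.
Decompose io/1: tree(either(string,A)) ≐ tree(either(string,tup3(io(int),io(int),io(int)))).
Decompose tree/1: either(string,A) ≐ either(string,tup3(io(int),io(int),io(int))).
Decompose either/2: string ≐ string,  A ≐ tup3(io(int),io(int),io(int)).
Delete trivial equation string ≐ string.
Bind A := tup3(io(int),io(int),io(int)).
MGU = { E ↦ int, T3 ↦ io(int), A ↦ tup3(io(int),io(int),io(int)) }, so T3 ↦ io(int).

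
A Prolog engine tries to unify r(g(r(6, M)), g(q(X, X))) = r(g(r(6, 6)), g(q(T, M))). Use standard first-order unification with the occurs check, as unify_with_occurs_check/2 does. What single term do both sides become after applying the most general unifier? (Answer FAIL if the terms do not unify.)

Decompose r/2: g(r(6, M)) = g(r(6, 6)),  g(q(X, X)) = g(q(T, M)).
Decompose g/1: r(6, M) = r(6, 6).
Decompose r/2: 6 = 6,  M = 6.
Delete trivial equation 6 = 6.
Bind M := 6; substituting into the remaining equation gives: g(q(X, X)) = g(q(T, 6)).
Decompose g/1: q(X, X) = q(T, 6).
Decompose q/2: X = T,  X = 6.
Bind X := T; substituting into the remaining equation gives: T = 6.
Bind T := 6. Substituting into the earlier binding gives X := 6.
Applying the MGU to either side gives r(g(r(6, 6)), g(q(6, 6))).

r(g(r(6, 6)), g(q(6, 6)))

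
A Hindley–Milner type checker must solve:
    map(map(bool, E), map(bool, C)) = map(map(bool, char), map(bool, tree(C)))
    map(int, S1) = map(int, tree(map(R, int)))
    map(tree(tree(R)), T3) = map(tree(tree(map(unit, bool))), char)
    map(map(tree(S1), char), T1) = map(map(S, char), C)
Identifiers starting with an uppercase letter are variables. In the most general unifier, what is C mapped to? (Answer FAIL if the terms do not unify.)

Decompose map/2: map(bool, E) = map(bool, char),  map(bool, C) = map(bool, tree(C)).
Decompose map/2: bool = bool,  E = char.
Delete trivial equation bool = bool.
Bind E := char; no other remaining equation mentions E.
Decompose map/2: bool = bool,  C = tree(C).
Delete trivial equation bool = bool.
Occurs check fails: C occurs in tree(C); the equation C = tree(C) has no finite solution.

FAIL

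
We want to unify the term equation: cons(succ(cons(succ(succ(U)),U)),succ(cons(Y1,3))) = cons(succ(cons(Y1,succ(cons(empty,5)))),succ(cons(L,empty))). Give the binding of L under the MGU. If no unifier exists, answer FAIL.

FAIL

Decompose cons/2: succ(cons(succ(succ(U)),U)) = succ(cons(Y1,succ(cons(empty,5)))),  succ(cons(Y1,3)) = succ(cons(L,empty)).
Decompose succ/1: cons(succ(succ(U)),U) = cons(Y1,succ(cons(empty,5))).
Decompose cons/2: succ(succ(U)) = Y1,  U = succ(cons(empty,5)).
Bind Y1 := succ(succ(U)); substituting into the one remaining equation that mentions Y1 gives: succ(cons(succ(succ(U)),3)) = succ(cons(L,empty)).
Bind U := succ(cons(empty,5)); substituting into the remaining equation gives: succ(cons(succ(succ(succ(cons(empty,5)))),3)) = succ(cons(L,empty)). Substituting into the earlier binding gives Y1 := succ(succ(succ(cons(empty,5)))).
Decompose succ/1: cons(succ(succ(succ(cons(empty,5)))),3) = cons(L,empty).
Decompose cons/2: succ(succ(succ(cons(empty,5)))) = L,  3 = empty.
Bind L := succ(succ(succ(cons(empty,5)))); no other remaining equation mentions L.
Clash: constants 3 and empty differ; no unifier exists.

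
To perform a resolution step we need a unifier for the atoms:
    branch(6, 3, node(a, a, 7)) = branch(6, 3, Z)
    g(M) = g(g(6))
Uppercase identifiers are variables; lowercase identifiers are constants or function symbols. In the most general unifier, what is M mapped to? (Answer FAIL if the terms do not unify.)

g(6)

Decompose branch/3: 6 = 6,  3 = 3,  node(a, a, 7) = Z.
Delete trivial equation 6 = 6.
Delete trivial equation 3 = 3.
Bind Z := node(a, a, 7); no other remaining equation mentions Z.
Decompose g/1: M = g(6).
Bind M := g(6).
MGU = { Z -> node(a, a, 7), M -> g(6) }, so M -> g(6).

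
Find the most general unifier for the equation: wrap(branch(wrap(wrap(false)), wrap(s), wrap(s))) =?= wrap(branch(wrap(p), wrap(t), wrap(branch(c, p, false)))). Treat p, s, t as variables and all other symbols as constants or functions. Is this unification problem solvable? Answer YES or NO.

YES

Decompose wrap/1: branch(wrap(wrap(false)), wrap(s), wrap(s)) =?= branch(wrap(p), wrap(t), wrap(branch(c, p, false))).
Decompose branch/3: wrap(wrap(false)) =?= wrap(p),  wrap(s) =?= wrap(t),  wrap(s) =?= wrap(branch(c, p, false)).
Decompose wrap/1: wrap(false) =?= p.
Bind p := wrap(false); substituting into the one remaining equation that mentions p gives: wrap(s) =?= wrap(branch(c, wrap(false), false)).
Decompose wrap/1: s =?= t.
Bind s := t; substituting into the remaining equation gives: wrap(t) =?= wrap(branch(c, wrap(false), false)).
Decompose wrap/1: t =?= branch(c, wrap(false), false).
Bind t := branch(c, wrap(false), false). Substituting into the earlier binding gives s := branch(c, wrap(false), false).
No equations remain and no clash or occurs-check failure arose, so a unifier exists.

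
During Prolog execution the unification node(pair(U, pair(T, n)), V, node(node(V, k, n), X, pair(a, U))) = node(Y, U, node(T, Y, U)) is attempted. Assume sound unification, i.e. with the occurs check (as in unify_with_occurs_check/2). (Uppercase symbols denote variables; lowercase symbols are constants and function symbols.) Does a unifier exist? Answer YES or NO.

Decompose node/3: pair(U, pair(T, n)) = Y,  V = U,  node(node(V, k, n), X, pair(a, U)) = node(T, Y, U).
Bind Y := pair(U, pair(T, n)); substituting into the one remaining equation that mentions Y gives: node(node(V, k, n), X, pair(a, U)) = node(T, pair(U, pair(T, n)), U).
Bind V := U; substituting into the remaining equation gives: node(node(U, k, n), X, pair(a, U)) = node(T, pair(U, pair(T, n)), U).
Decompose node/3: node(U, k, n) = T,  X = pair(U, pair(T, n)),  pair(a, U) = U.
Bind T := node(U, k, n); substituting into the one remaining equation that mentions T gives: X = pair(U, pair(node(U, k, n), n)). Substituting into the earlier binding gives Y := pair(U, pair(node(U, k, n), n)).
Bind X := pair(U, pair(node(U, k, n), n)); no other remaining equation mentions X.
Occurs check fails: U occurs in pair(a, U); the equation U = pair(a, U) has no finite solution.

NO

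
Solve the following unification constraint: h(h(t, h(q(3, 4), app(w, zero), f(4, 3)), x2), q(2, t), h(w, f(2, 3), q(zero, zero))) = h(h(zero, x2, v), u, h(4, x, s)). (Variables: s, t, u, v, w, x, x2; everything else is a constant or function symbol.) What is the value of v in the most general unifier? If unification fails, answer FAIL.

h(q(3, 4), app(4, zero), f(4, 3))

Decompose h/3: h(t, h(q(3, 4), app(w, zero), f(4, 3)), x2) = h(zero, x2, v),  q(2, t) = u,  h(w, f(2, 3), q(zero, zero)) = h(4, x, s).
Decompose h/3: t = zero,  h(q(3, 4), app(w, zero), f(4, 3)) = x2,  x2 = v.
Bind t := zero; substituting into the one remaining equation that mentions t gives: q(2, zero) = u.
Bind x2 := h(q(3, 4), app(w, zero), f(4, 3)); substituting into the one remaining equation that mentions x2 gives: h(q(3, 4), app(w, zero), f(4, 3)) = v.
Bind v := h(q(3, 4), app(w, zero), f(4, 3)); no other remaining equation mentions v.
Bind u := q(2, zero); no other remaining equation mentions u.
Decompose h/3: w = 4,  f(2, 3) = x,  q(zero, zero) = s.
Bind w := 4; no other remaining equation mentions w. Substituting into the earlier bindings gives x2 := h(q(3, 4), app(4, zero), f(4, 3)), v := h(q(3, 4), app(4, zero), f(4, 3)).
Bind x := f(2, 3); no other remaining equation mentions x.
Bind s := q(zero, zero).
MGU = { t -> zero, x2 -> h(q(3, 4), app(4, zero), f(4, 3)), v -> h(q(3, 4), app(4, zero), f(4, 3)), u -> q(2, zero), w -> 4, x -> f(2, 3), s -> q(zero, zero) }, so v -> h(q(3, 4), app(4, zero), f(4, 3)).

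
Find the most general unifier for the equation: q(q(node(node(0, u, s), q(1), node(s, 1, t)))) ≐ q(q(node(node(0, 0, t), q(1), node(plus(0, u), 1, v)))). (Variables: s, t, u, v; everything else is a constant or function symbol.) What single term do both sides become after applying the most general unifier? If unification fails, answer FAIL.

Decompose q/1: q(node(node(0, u, s), q(1), node(s, 1, t))) ≐ q(node(node(0, 0, t), q(1), node(plus(0, u), 1, v))).
Decompose q/1: node(node(0, u, s), q(1), node(s, 1, t)) ≐ node(node(0, 0, t), q(1), node(plus(0, u), 1, v)).
Decompose node/3: node(0, u, s) ≐ node(0, 0, t),  q(1) ≐ q(1),  node(s, 1, t) ≐ node(plus(0, u), 1, v).
Decompose node/3: 0 ≐ 0,  u ≐ 0,  s ≐ t.
Delete trivial equation 0 ≐ 0.
Bind u := 0; substituting into the one remaining equation that mentions u gives: node(s, 1, t) ≐ node(plus(0, 0), 1, v).
Bind s := t; substituting into the one remaining equation that mentions s gives: node(t, 1, t) ≐ node(plus(0, 0), 1, v).
Delete trivial equation q(1) ≐ q(1).
Decompose node/3: t ≐ plus(0, 0),  1 ≐ 1,  t ≐ v.
Bind t := plus(0, 0); substituting into the one remaining equation that mentions t gives: plus(0, 0) ≐ v. Substituting into the earlier binding gives s := plus(0, 0).
Delete trivial equation 1 ≐ 1.
Bind v := plus(0, 0).
Applying the MGU to either side gives q(q(node(node(0, 0, plus(0, 0)), q(1), node(plus(0, 0), 1, plus(0, 0))))).

q(q(node(node(0, 0, plus(0, 0)), q(1), node(plus(0, 0), 1, plus(0, 0)))))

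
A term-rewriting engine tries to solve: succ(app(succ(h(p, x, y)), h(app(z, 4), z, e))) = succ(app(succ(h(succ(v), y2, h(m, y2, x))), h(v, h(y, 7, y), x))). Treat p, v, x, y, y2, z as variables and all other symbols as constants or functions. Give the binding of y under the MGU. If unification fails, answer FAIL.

Decompose succ/1: app(succ(h(p, x, y)), h(app(z, 4), z, e)) = app(succ(h(succ(v), y2, h(m, y2, x))), h(v, h(y, 7, y), x)).
Decompose app/2: succ(h(p, x, y)) = succ(h(succ(v), y2, h(m, y2, x))),  h(app(z, 4), z, e) = h(v, h(y, 7, y), x).
Decompose succ/1: h(p, x, y) = h(succ(v), y2, h(m, y2, x)).
Decompose h/3: p = succ(v),  x = y2,  y = h(m, y2, x).
Bind p := succ(v); no other remaining equation mentions p.
Bind x := y2; substituting into the remaining equations gives: y = h(m, y2, y2),  h(app(z, 4), z, e) = h(v, h(y, 7, y), y2).
Bind y := h(m, y2, y2); substituting into the remaining equation gives: h(app(z, 4), z, e) = h(v, h(h(m, y2, y2), 7, h(m, y2, y2)), y2).
Decompose h/3: app(z, 4) = v,  z = h(h(m, y2, y2), 7, h(m, y2, y2)),  e = y2.
Bind v := app(z, 4); no other remaining equation mentions v. Substituting into the earlier binding gives p := succ(app(z, 4)).
Bind z := h(h(m, y2, y2), 7, h(m, y2, y2)); no other remaining equation mentions z. Substituting into the earlier bindings gives p := succ(app(h(h(m, y2, y2), 7, h(m, y2, y2)), 4)), v := app(h(h(m, y2, y2), 7, h(m, y2, y2)), 4).
Bind y2 := e. Substituting into the earlier bindings gives p := succ(app(h(h(m, e, e), 7, h(m, e, e)), 4)), x := e, y := h(m, e, e), v := app(h(h(m, e, e), 7, h(m, e, e)), 4), z := h(h(m, e, e), 7, h(m, e, e)).
MGU = { p := succ(app(h(h(m, e, e), 7, h(m, e, e)), 4)), x := e, y := h(m, e, e), v := app(h(h(m, e, e), 7, h(m, e, e)), 4), z := h(h(m, e, e), 7, h(m, e, e)), y2 := e }, so y := h(m, e, e).

h(m, e, e)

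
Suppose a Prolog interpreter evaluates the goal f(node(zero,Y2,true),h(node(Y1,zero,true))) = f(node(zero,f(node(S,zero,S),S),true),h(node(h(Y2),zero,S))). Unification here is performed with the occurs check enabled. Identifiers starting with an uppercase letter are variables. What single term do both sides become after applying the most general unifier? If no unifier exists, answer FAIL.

f(node(zero,f(node(true,zero,true),true),true),h(node(h(f(node(true,zero,true),true)),zero,true)))

Decompose f/2: node(zero,Y2,true) = node(zero,f(node(S,zero,S),S),true),  h(node(Y1,zero,true)) = h(node(h(Y2),zero,S)).
Decompose node/3: zero = zero,  Y2 = f(node(S,zero,S),S),  true = true.
Delete trivial equation zero = zero.
Bind Y2 := f(node(S,zero,S),S); substituting into the one remaining equation that mentions Y2 gives: h(node(Y1,zero,true)) = h(node(h(f(node(S,zero,S),S)),zero,S)).
Delete trivial equation true = true.
Decompose h/1: node(Y1,zero,true) = node(h(f(node(S,zero,S),S)),zero,S).
Decompose node/3: Y1 = h(f(node(S,zero,S),S)),  zero = zero,  true = S.
Bind Y1 := h(f(node(S,zero,S),S)); no other remaining equation mentions Y1.
Delete trivial equation zero = zero.
Bind S := true. Substituting into the earlier bindings gives Y2 := f(node(true,zero,true),true), Y1 := h(f(node(true,zero,true),true)).
Applying the MGU to either side gives f(node(zero,f(node(true,zero,true),true),true),h(node(h(f(node(true,zero,true),true)),zero,true))).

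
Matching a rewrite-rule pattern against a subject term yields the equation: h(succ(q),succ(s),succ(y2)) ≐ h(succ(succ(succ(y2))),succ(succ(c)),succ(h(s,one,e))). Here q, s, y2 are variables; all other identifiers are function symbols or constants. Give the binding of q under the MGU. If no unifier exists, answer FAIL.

succ(succ(h(succ(c),one,e)))

Decompose h/3: succ(q) ≐ succ(succ(succ(y2))),  succ(s) ≐ succ(succ(c)),  succ(y2) ≐ succ(h(s,one,e)).
Decompose succ/1: q ≐ succ(succ(y2)).
Bind q := succ(succ(y2)); no other remaining equation mentions q.
Decompose succ/1: s ≐ succ(c).
Bind s := succ(c); substituting into the remaining equation gives: succ(y2) ≐ succ(h(succ(c),one,e)).
Decompose succ/1: y2 ≐ h(succ(c),one,e).
Bind y2 := h(succ(c),one,e). Substituting into the earlier binding gives q := succ(succ(h(succ(c),one,e))).
MGU = { q := succ(succ(h(succ(c),one,e))), s := succ(c), y2 := h(succ(c),one,e) }, so q := succ(succ(h(succ(c),one,e))).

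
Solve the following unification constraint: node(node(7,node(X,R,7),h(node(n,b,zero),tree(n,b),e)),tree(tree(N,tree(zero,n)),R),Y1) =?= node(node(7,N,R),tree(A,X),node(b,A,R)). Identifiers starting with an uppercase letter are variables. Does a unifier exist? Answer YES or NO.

Decompose node/3: node(7,node(X,R,7),h(node(n,b,zero),tree(n,b),e)) =?= node(7,N,R),  tree(tree(N,tree(zero,n)),R) =?= tree(A,X),  Y1 =?= node(b,A,R).
Decompose node/3: 7 =?= 7,  node(X,R,7) =?= N,  h(node(n,b,zero),tree(n,b),e) =?= R.
Delete trivial equation 7 =?= 7.
Bind N := node(X,R,7); substituting into the one remaining equation that mentions N gives: tree(tree(node(X,R,7),tree(zero,n)),R) =?= tree(A,X).
Bind R := h(node(n,b,zero),tree(n,b),e); substituting into the remaining equations gives: tree(tree(node(X,h(node(n,b,zero),tree(n,b),e),7),tree(zero,n)),h(node(n,b,zero),tree(n,b),e)) =?= tree(A,X),  Y1 =?= node(b,A,h(node(n,b,zero),tree(n,b),e)). Substituting into the earlier binding gives N := node(X,h(node(n,b,zero),tree(n,b),e),7).
Decompose tree/2: tree(node(X,h(node(n,b,zero),tree(n,b),e),7),tree(zero,n)) =?= A,  h(node(n,b,zero),tree(n,b),e) =?= X.
Bind A := tree(node(X,h(node(n,b,zero),tree(n,b),e),7),tree(zero,n)); substituting into the one remaining equation that mentions A gives: Y1 =?= node(b,tree(node(X,h(node(n,b,zero),tree(n,b),e),7),tree(zero,n)),h(node(n,b,zero),tree(n,b),e)).
Bind X := h(node(n,b,zero),tree(n,b),e); substituting into the remaining equation gives: Y1 =?= node(b,tree(node(h(node(n,b,zero),tree(n,b),e),h(node(n,b,zero),tree(n,b),e),7),tree(zero,n)),h(node(n,b,zero),tree(n,b),e)). Substituting into the earlier bindings gives N := node(h(node(n,b,zero),tree(n,b),e),h(node(n,b,zero),tree(n,b),e),7), A := tree(node(h(node(n,b,zero),tree(n,b),e),h(node(n,b,zero),tree(n,b),e),7),tree(zero,n)).
Bind Y1 := node(b,tree(node(h(node(n,b,zero),tree(n,b),e),h(node(n,b,zero),tree(n,b),e),7),tree(zero,n)),h(node(n,b,zero),tree(n,b),e)).
No equations remain and no clash or occurs-check failure arose, so a unifier exists.

YES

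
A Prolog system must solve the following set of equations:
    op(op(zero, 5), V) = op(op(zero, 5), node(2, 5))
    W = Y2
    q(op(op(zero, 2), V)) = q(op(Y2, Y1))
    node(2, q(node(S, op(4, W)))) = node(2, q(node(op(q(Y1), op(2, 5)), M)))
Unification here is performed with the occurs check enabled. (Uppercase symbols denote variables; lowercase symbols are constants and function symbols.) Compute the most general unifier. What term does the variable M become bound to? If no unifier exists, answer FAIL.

op(4, op(zero, 2))

Decompose op/2: op(zero, 5) = op(zero, 5),  V = node(2, 5).
Delete trivial equation op(zero, 5) = op(zero, 5).
Bind V := node(2, 5); substituting into the one remaining equation that mentions V gives: q(op(op(zero, 2), node(2, 5))) = q(op(Y2, Y1)).
Bind W := Y2; substituting into the one remaining equation that mentions W gives: node(2, q(node(S, op(4, Y2)))) = node(2, q(node(op(q(Y1), op(2, 5)), M))).
Decompose q/1: op(op(zero, 2), node(2, 5)) = op(Y2, Y1).
Decompose op/2: op(zero, 2) = Y2,  node(2, 5) = Y1.
Bind Y2 := op(zero, 2); substituting into the one remaining equation that mentions Y2 gives: node(2, q(node(S, op(4, op(zero, 2))))) = node(2, q(node(op(q(Y1), op(2, 5)), M))). Substituting into the earlier binding gives W := op(zero, 2).
Bind Y1 := node(2, 5); substituting into the remaining equation gives: node(2, q(node(S, op(4, op(zero, 2))))) = node(2, q(node(op(q(node(2, 5)), op(2, 5)), M))).
Decompose node/2: 2 = 2,  q(node(S, op(4, op(zero, 2)))) = q(node(op(q(node(2, 5)), op(2, 5)), M)).
Delete trivial equation 2 = 2.
Decompose q/1: node(S, op(4, op(zero, 2))) = node(op(q(node(2, 5)), op(2, 5)), M).
Decompose node/2: S = op(q(node(2, 5)), op(2, 5)),  op(4, op(zero, 2)) = M.
Bind S := op(q(node(2, 5)), op(2, 5)); no other remaining equation mentions S.
Bind M := op(4, op(zero, 2)).
MGU = { V ↦ node(2, 5), W ↦ op(zero, 2), Y2 ↦ op(zero, 2), Y1 ↦ node(2, 5), S ↦ op(q(node(2, 5)), op(2, 5)), M ↦ op(4, op(zero, 2)) }, so M ↦ op(4, op(zero, 2)).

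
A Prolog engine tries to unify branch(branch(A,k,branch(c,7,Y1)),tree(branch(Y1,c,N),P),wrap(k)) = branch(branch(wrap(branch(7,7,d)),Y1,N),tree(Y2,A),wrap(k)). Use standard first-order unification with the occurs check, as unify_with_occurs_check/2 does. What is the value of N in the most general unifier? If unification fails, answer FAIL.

branch(c,7,k)

Decompose branch/3: branch(A,k,branch(c,7,Y1)) = branch(wrap(branch(7,7,d)),Y1,N),  tree(branch(Y1,c,N),P) = tree(Y2,A),  wrap(k) = wrap(k).
Decompose branch/3: A = wrap(branch(7,7,d)),  k = Y1,  branch(c,7,Y1) = N.
Bind A := wrap(branch(7,7,d)); substituting into the one remaining equation that mentions A gives: tree(branch(Y1,c,N),P) = tree(Y2,wrap(branch(7,7,d))).
Bind Y1 := k; substituting into the 2 remaining equations that mention Y1 gives: branch(c,7,k) = N,  tree(branch(k,c,N),P) = tree(Y2,wrap(branch(7,7,d))).
Bind N := branch(c,7,k); substituting into the one remaining equation that mentions N gives: tree(branch(k,c,branch(c,7,k)),P) = tree(Y2,wrap(branch(7,7,d))).
Decompose tree/2: branch(k,c,branch(c,7,k)) = Y2,  P = wrap(branch(7,7,d)).
Bind Y2 := branch(k,c,branch(c,7,k)); no other remaining equation mentions Y2.
Bind P := wrap(branch(7,7,d)); no other remaining equation mentions P.
Delete trivial equation wrap(k) = wrap(k).
MGU = { A = wrap(branch(7,7,d)), Y1 = k, N = branch(c,7,k), Y2 = branch(k,c,branch(c,7,k)), P = wrap(branch(7,7,d)) }, so N = branch(c,7,k).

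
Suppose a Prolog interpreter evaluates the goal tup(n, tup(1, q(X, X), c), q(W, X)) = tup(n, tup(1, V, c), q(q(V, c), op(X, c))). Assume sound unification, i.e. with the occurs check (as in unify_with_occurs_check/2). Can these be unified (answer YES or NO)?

Decompose tup/3: n = n,  tup(1, q(X, X), c) = tup(1, V, c),  q(W, X) = q(q(V, c), op(X, c)).
Delete trivial equation n = n.
Decompose tup/3: 1 = 1,  q(X, X) = V,  c = c.
Delete trivial equation 1 = 1.
Bind V := q(X, X); substituting into the one remaining equation that mentions V gives: q(W, X) = q(q(q(X, X), c), op(X, c)).
Delete trivial equation c = c.
Decompose q/2: W = q(q(X, X), c),  X = op(X, c).
Bind W := q(q(X, X), c); no other remaining equation mentions W.
Occurs check fails: X occurs in op(X, c); the equation X = op(X, c) has no finite solution.

NO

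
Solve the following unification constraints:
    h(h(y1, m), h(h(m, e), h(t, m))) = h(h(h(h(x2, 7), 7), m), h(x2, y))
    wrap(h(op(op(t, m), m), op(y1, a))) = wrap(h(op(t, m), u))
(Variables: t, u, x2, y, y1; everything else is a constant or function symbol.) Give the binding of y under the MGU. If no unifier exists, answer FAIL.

FAIL

Decompose h/2: h(y1, m) = h(h(h(x2, 7), 7), m),  h(h(m, e), h(t, m)) = h(x2, y).
Decompose h/2: y1 = h(h(x2, 7), 7),  m = m.
Bind y1 := h(h(x2, 7), 7); substituting into the one remaining equation that mentions y1 gives: wrap(h(op(op(t, m), m), op(h(h(x2, 7), 7), a))) = wrap(h(op(t, m), u)).
Delete trivial equation m = m.
Decompose h/2: h(m, e) = x2,  h(t, m) = y.
Bind x2 := h(m, e); substituting into the one remaining equation that mentions x2 gives: wrap(h(op(op(t, m), m), op(h(h(h(m, e), 7), 7), a))) = wrap(h(op(t, m), u)). Substituting into the earlier binding gives y1 := h(h(h(m, e), 7), 7).
Bind y := h(t, m); no other remaining equation mentions y.
Decompose wrap/1: h(op(op(t, m), m), op(h(h(h(m, e), 7), 7), a)) = h(op(t, m), u).
Decompose h/2: op(op(t, m), m) = op(t, m),  op(h(h(h(m, e), 7), 7), a) = u.
Decompose op/2: op(t, m) = t,  m = m.
Occurs check fails: t occurs in op(t, m); the equation t = op(t, m) has no finite solution.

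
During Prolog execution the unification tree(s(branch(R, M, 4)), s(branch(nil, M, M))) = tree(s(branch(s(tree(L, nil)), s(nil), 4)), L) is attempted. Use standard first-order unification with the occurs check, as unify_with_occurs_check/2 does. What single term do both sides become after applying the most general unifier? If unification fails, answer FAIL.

Decompose tree/2: s(branch(R, M, 4)) = s(branch(s(tree(L, nil)), s(nil), 4)),  s(branch(nil, M, M)) = L.
Decompose s/1: branch(R, M, 4) = branch(s(tree(L, nil)), s(nil), 4).
Decompose branch/3: R = s(tree(L, nil)),  M = s(nil),  4 = 4.
Bind R := s(tree(L, nil)); no other remaining equation mentions R.
Bind M := s(nil); substituting into the one remaining equation that mentions M gives: s(branch(nil, s(nil), s(nil))) = L.
Delete trivial equation 4 = 4.
Bind L := s(branch(nil, s(nil), s(nil))). Substituting into the earlier binding gives R := s(tree(s(branch(nil, s(nil), s(nil))), nil)).
Applying the MGU to either side gives tree(s(branch(s(tree(s(branch(nil, s(nil), s(nil))), nil)), s(nil), 4)), s(branch(nil, s(nil), s(nil)))).

tree(s(branch(s(tree(s(branch(nil, s(nil), s(nil))), nil)), s(nil), 4)), s(branch(nil, s(nil), s(nil))))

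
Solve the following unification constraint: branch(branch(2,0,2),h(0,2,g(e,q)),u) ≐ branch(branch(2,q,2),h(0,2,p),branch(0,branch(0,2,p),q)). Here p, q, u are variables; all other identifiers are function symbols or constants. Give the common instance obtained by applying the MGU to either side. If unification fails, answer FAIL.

Decompose branch/3: branch(2,0,2) ≐ branch(2,q,2),  h(0,2,g(e,q)) ≐ h(0,2,p),  u ≐ branch(0,branch(0,2,p),q).
Decompose branch/3: 2 ≐ 2,  0 ≐ q,  2 ≐ 2.
Delete trivial equation 2 ≐ 2.
Bind q := 0; substituting into the 2 remaining equations that mention q gives: h(0,2,g(e,0)) ≐ h(0,2,p),  u ≐ branch(0,branch(0,2,p),0).
Delete trivial equation 2 ≐ 2.
Decompose h/3: 0 ≐ 0,  2 ≐ 2,  g(e,0) ≐ p.
Delete trivial equation 0 ≐ 0.
Delete trivial equation 2 ≐ 2.
Bind p := g(e,0); substituting into the remaining equation gives: u ≐ branch(0,branch(0,2,g(e,0)),0).
Bind u := branch(0,branch(0,2,g(e,0)),0).
Applying the MGU to either side gives branch(branch(2,0,2),h(0,2,g(e,0)),branch(0,branch(0,2,g(e,0)),0)).

branch(branch(2,0,2),h(0,2,g(e,0)),branch(0,branch(0,2,g(e,0)),0))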